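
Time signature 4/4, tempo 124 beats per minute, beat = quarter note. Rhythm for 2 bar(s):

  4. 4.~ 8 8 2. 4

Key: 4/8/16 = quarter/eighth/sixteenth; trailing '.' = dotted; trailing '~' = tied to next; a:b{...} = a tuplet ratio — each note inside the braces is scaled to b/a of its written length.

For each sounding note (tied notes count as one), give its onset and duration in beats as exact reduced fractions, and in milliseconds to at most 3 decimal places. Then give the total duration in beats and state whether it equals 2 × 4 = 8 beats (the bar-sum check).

1) 0.0ms=0b +725.806ms=3/2b
2) 725.806ms=3/2b +967.742ms=2b
3) 1693.548ms=7/2b +241.935ms=1/2b
4) 1935.484ms=4b +1451.613ms=3b
5) 3387.097ms=7b +483.871ms=1b
Σ=8b of 8 (124bpm 4/4) — PASS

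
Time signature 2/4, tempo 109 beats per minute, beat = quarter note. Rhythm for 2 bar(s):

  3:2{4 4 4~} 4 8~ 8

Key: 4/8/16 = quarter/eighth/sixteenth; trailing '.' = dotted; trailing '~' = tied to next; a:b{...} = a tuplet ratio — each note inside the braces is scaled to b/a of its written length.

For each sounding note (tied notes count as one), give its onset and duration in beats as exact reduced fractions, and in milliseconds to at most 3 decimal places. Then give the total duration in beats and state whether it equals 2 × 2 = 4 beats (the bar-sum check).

1) 0.0ms=0b +366.972ms=2/3b
2) 366.972ms=2/3b +366.972ms=2/3b
3) 733.945ms=4/3b +917.431ms=5/3b
4) 1651.376ms=3b +550.459ms=1b
Σ=4b of 4 (109bpm 2/4) — PASS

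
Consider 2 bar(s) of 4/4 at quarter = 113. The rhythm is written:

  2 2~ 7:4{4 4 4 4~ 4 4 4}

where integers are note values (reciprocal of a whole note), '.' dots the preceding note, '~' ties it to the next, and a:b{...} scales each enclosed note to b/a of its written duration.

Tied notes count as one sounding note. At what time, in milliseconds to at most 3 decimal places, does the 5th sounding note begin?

1. 0.0ms @ 0 + 1061.947ms (2)
2. 1061.947ms @ 2 + 1365.36ms (18/7)
3. 2427.307ms @ 32/7 + 303.413ms (4/7)
4. 2730.721ms @ 36/7 + 303.413ms (4/7)
5. 3034.134ms @ 40/7 + 606.827ms (8/7)
6. 3640.961ms @ 48/7 + 303.413ms (4/7)
7. 3944.374ms @ 52/7 + 303.413ms (4/7)

note 5 onset = 40/7b = 3034.134ms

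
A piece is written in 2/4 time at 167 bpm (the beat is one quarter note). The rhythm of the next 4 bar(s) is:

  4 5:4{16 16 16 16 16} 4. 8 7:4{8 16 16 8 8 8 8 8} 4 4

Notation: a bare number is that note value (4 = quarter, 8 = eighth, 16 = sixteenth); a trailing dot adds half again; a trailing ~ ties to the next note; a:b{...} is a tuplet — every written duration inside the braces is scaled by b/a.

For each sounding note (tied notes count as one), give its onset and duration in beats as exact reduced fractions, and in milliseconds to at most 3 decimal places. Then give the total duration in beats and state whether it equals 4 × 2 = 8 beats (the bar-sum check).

1) 0.0ms=0b +359.281ms=1b
2) 359.281ms=1b +71.856ms=1/5b
3) 431.138ms=6/5b +71.856ms=1/5b
4) 502.994ms=7/5b +71.856ms=1/5b
5) 574.85ms=8/5b +71.856ms=1/5b
6) 646.707ms=9/5b +71.856ms=1/5b
7) 718.563ms=2b +538.922ms=3/2b
8) 1257.485ms=7/2b +179.641ms=1/2b
9) 1437.126ms=4b +102.652ms=2/7b
10) 1539.778ms=30/7b +51.326ms=1/7b
11) 1591.104ms=31/7b +51.326ms=1/7b
12) 1642.429ms=32/7b +102.652ms=2/7b
13) 1745.081ms=34/7b +102.652ms=2/7b
14) 1847.733ms=36/7b +102.652ms=2/7b
15) 1950.385ms=38/7b +102.652ms=2/7b
16) 2053.037ms=40/7b +102.652ms=2/7b
17) 2155.689ms=6b +359.281ms=1b
18) 2514.97ms=7b +359.281ms=1b
Σ=8b of 8 (167bpm 2/4) — PASS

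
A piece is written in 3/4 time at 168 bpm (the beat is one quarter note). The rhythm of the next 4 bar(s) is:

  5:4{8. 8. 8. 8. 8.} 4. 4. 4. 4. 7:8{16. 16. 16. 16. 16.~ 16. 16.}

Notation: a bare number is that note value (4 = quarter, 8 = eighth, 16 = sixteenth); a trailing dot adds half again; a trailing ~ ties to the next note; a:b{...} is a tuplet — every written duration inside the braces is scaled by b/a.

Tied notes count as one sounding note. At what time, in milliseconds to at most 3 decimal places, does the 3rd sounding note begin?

1. 0.0ms @ 0 + 214.286ms (3/5)
2. 214.286ms @ 3/5 + 214.286ms (3/5)
3. 428.571ms @ 6/5 + 214.286ms (3/5)
4. 642.857ms @ 9/5 + 214.286ms (3/5)
5. 857.143ms @ 12/5 + 214.286ms (3/5)
6. 1071.429ms @ 3 + 535.714ms (3/2)
7. 1607.143ms @ 9/2 + 535.714ms (3/2)
8. 2142.857ms @ 6 + 535.714ms (3/2)
9. 2678.571ms @ 15/2 + 535.714ms (3/2)
10. 3214.286ms @ 9 + 153.061ms (3/7)
11. 3367.347ms @ 66/7 + 153.061ms (3/7)
12. 3520.408ms @ 69/7 + 153.061ms (3/7)
13. 3673.469ms @ 72/7 + 153.061ms (3/7)
14. 3826.531ms @ 75/7 + 306.122ms (6/7)
15. 4132.653ms @ 81/7 + 153.061ms (3/7)

note 3 onset = 6/5b = 428.571ms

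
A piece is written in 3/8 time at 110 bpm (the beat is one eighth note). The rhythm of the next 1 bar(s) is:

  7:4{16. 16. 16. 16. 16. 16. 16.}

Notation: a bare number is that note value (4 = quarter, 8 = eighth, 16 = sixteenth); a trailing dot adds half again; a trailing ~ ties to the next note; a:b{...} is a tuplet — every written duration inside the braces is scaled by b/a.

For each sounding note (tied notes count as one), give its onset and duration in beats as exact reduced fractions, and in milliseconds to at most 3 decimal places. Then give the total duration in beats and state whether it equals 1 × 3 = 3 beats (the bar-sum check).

1) 0.0ms=0b +233.766ms=3/7b
2) 233.766ms=3/7b +233.766ms=3/7b
3) 467.532ms=6/7b +233.766ms=3/7b
4) 701.299ms=9/7b +233.766ms=3/7b
5) 935.065ms=12/7b +233.766ms=3/7b
6) 1168.831ms=15/7b +233.766ms=3/7b
7) 1402.597ms=18/7b +233.766ms=3/7b
Σ=3b of 3 (110bpm 3/8) — PASS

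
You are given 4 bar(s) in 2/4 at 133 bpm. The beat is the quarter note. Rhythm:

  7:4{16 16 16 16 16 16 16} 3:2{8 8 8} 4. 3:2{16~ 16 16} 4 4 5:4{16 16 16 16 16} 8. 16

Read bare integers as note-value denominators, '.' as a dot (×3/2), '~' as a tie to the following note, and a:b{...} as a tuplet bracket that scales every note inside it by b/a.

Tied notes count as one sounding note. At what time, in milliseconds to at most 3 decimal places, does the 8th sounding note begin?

1. 0.0ms @ 0 + 64.447ms (1/7)
2. 64.447ms @ 1/7 + 64.447ms (1/7)
3. 128.894ms @ 2/7 + 64.447ms (1/7)
4. 193.34ms @ 3/7 + 64.447ms (1/7)
5. 257.787ms @ 4/7 + 64.447ms (1/7)
6. 322.234ms @ 5/7 + 64.447ms (1/7)
7. 386.681ms @ 6/7 + 64.447ms (1/7)
8. 451.128ms @ 1 + 150.376ms (1/3)
9. 601.504ms @ 4/3 + 150.376ms (1/3)
10. 751.88ms @ 5/3 + 150.376ms (1/3)
11. 902.256ms @ 2 + 676.692ms (3/2)
12. 1578.947ms @ 7/2 + 150.376ms (1/3)
13. 1729.323ms @ 23/6 + 75.188ms (1/6)
14. 1804.511ms @ 4 + 451.128ms (1)
15. 2255.639ms @ 5 + 451.128ms (1)
16. 2706.767ms @ 6 + 90.226ms (1/5)
17. 2796.992ms @ 31/5 + 90.226ms (1/5)
18. 2887.218ms @ 32/5 + 90.226ms (1/5)
19. 2977.444ms @ 33/5 + 90.226ms (1/5)
20. 3067.669ms @ 34/5 + 90.226ms (1/5)
21. 3157.895ms @ 7 + 338.346ms (3/4)
22. 3496.241ms @ 31/4 + 112.782ms (1/4)

note 8 onset = 1b = 451.128ms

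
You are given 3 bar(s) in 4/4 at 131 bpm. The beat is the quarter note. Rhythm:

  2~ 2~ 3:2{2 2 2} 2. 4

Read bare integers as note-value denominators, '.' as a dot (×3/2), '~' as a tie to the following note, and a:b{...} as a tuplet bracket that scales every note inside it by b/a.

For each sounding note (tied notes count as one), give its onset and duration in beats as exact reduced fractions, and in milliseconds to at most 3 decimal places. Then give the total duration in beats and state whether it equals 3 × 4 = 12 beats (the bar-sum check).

1) 0.0ms=0b +2442.748ms=16/3b
2) 2442.748ms=16/3b +610.687ms=4/3b
3) 3053.435ms=20/3b +610.687ms=4/3b
4) 3664.122ms=8b +1374.046ms=3b
5) 5038.168ms=11b +458.015ms=1b
Σ=12b of 12 (131bpm 4/4) — PASS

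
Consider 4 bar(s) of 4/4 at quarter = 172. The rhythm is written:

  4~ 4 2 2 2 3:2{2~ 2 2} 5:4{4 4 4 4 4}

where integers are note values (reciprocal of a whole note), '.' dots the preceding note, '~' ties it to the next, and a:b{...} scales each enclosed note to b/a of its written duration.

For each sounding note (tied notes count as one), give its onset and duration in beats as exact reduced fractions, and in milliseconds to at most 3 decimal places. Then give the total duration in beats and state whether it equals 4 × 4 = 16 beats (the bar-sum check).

1) 0.0ms=0b +697.674ms=2b
2) 697.674ms=2b +697.674ms=2b
3) 1395.349ms=4b +697.674ms=2b
4) 2093.023ms=6b +697.674ms=2b
5) 2790.698ms=8b +930.233ms=8/3b
6) 3720.93ms=32/3b +465.116ms=4/3b
7) 4186.047ms=12b +279.07ms=4/5b
8) 4465.116ms=64/5b +279.07ms=4/5b
9) 4744.186ms=68/5b +279.07ms=4/5b
10) 5023.256ms=72/5b +279.07ms=4/5b
11) 5302.326ms=76/5b +279.07ms=4/5b
Σ=16b of 16 (172bpm 4/4) — PASS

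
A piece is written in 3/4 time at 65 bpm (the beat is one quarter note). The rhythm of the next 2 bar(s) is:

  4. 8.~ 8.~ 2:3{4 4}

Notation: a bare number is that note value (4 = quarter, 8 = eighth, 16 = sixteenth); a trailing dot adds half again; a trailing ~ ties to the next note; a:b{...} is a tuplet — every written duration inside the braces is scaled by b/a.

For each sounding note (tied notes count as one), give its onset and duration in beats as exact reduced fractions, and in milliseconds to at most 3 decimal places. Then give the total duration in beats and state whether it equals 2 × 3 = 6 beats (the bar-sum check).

1) 0.0ms=0b +1384.615ms=3/2b
2) 1384.615ms=3/2b +2769.231ms=3b
3) 4153.846ms=9/2b +1384.615ms=3/2b
Σ=6b of 6 (65bpm 3/4) — PASS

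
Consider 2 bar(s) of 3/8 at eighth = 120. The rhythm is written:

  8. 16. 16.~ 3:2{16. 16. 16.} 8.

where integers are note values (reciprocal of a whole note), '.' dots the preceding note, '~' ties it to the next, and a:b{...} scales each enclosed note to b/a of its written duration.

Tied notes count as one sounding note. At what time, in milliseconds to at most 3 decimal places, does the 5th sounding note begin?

note 5 onset = 4b = 2000.0ms

1. 0.0ms @ 0 + 750.0ms (3/2)
2. 750.0ms @ 3/2 + 375.0ms (3/4)
3. 1125.0ms @ 9/4 + 625.0ms (5/4)
4. 1750.0ms @ 7/2 + 250.0ms (1/2)
5. 2000.0ms @ 4 + 250.0ms (1/2)
6. 2250.0ms @ 9/2 + 750.0ms (3/2)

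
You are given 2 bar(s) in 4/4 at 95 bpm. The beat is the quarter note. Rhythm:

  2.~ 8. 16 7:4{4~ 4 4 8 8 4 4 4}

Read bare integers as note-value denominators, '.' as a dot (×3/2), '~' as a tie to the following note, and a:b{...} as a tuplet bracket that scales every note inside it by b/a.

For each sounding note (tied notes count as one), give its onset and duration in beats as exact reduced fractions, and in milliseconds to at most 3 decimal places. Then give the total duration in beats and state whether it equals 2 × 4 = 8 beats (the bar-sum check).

1) 0.0ms=0b +2368.421ms=15/4b
2) 2368.421ms=15/4b +157.895ms=1/4b
3) 2526.316ms=4b +721.805ms=8/7b
4) 3248.12ms=36/7b +360.902ms=4/7b
5) 3609.023ms=40/7b +180.451ms=2/7b
6) 3789.474ms=6b +180.451ms=2/7b
7) 3969.925ms=44/7b +360.902ms=4/7b
8) 4330.827ms=48/7b +360.902ms=4/7b
9) 4691.729ms=52/7b +360.902ms=4/7b
Σ=8b of 8 (95bpm 4/4) — PASS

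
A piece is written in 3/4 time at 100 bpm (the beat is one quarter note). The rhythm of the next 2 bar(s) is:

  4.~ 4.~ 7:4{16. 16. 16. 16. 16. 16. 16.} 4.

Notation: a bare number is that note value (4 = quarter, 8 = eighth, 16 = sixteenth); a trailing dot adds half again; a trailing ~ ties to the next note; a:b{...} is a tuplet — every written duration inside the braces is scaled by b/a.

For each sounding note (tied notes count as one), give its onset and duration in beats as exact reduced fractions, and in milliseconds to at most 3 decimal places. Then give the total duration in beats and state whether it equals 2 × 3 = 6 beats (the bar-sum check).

1) 0.0ms=0b +1928.571ms=45/14b
2) 1928.571ms=45/14b +128.571ms=3/14b
3) 2057.143ms=24/7b +128.571ms=3/14b
4) 2185.714ms=51/14b +128.571ms=3/14b
5) 2314.286ms=27/7b +128.571ms=3/14b
6) 2442.857ms=57/14b +128.571ms=3/14b
7) 2571.429ms=30/7b +128.571ms=3/14b
8) 2700.0ms=9/2b +900.0ms=3/2b
Σ=6b of 6 (100bpm 3/4) — PASS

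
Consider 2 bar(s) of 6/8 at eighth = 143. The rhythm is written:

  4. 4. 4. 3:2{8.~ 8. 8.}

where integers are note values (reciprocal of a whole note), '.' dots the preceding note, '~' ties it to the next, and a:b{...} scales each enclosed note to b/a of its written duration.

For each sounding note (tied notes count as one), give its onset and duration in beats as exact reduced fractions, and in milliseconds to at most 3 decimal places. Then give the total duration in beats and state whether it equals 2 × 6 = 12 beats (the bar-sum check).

1) 0.0ms=0b +1258.741ms=3b
2) 1258.741ms=3b +1258.741ms=3b
3) 2517.483ms=6b +1258.741ms=3b
4) 3776.224ms=9b +839.161ms=2b
5) 4615.385ms=11b +419.58ms=1b
Σ=12b of 12 (143bpm 6/8) — PASS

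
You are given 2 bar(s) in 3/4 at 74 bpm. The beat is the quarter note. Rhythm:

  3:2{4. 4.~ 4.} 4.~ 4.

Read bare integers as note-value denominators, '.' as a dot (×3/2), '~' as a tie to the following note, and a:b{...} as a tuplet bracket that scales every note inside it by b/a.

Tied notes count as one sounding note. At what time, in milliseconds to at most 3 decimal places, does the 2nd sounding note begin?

note 2 onset = 1b = 810.811ms

1. 0.0ms @ 0 + 810.811ms (1)
2. 810.811ms @ 1 + 1621.622ms (2)
3. 2432.432ms @ 3 + 2432.432ms (3)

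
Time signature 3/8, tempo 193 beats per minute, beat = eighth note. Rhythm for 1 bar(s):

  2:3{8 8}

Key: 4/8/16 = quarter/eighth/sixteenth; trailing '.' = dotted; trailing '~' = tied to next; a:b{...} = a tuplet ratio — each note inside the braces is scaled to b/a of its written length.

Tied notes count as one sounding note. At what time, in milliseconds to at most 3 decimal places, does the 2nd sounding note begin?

1. 0.0ms @ 0 + 466.321ms (3/2)
2. 466.321ms @ 3/2 + 466.321ms (3/2)

note 2 onset = 3/2b = 466.321ms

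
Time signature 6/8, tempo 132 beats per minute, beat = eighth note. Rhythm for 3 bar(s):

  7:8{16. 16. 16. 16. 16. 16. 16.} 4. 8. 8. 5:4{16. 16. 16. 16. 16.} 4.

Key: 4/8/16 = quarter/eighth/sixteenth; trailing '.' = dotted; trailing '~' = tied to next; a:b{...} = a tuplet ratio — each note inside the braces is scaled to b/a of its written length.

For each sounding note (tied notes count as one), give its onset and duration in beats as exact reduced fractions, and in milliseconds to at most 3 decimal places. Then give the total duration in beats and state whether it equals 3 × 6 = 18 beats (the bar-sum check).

1) 0.0ms=0b +389.61ms=6/7b
2) 389.61ms=6/7b +389.61ms=6/7b
3) 779.221ms=12/7b +389.61ms=6/7b
4) 1168.831ms=18/7b +389.61ms=6/7b
5) 1558.442ms=24/7b +389.61ms=6/7b
6) 1948.052ms=30/7b +389.61ms=6/7b
7) 2337.662ms=36/7b +389.61ms=6/7b
8) 2727.273ms=6b +1363.636ms=3b
9) 4090.909ms=9b +681.818ms=3/2b
10) 4772.727ms=21/2b +681.818ms=3/2b
11) 5454.545ms=12b +272.727ms=3/5b
12) 5727.273ms=63/5b +272.727ms=3/5b
13) 6000.0ms=66/5b +272.727ms=3/5b
14) 6272.727ms=69/5b +272.727ms=3/5b
15) 6545.455ms=72/5b +272.727ms=3/5b
16) 6818.182ms=15b +1363.636ms=3b
Σ=18b of 18 (132bpm 6/8) — PASS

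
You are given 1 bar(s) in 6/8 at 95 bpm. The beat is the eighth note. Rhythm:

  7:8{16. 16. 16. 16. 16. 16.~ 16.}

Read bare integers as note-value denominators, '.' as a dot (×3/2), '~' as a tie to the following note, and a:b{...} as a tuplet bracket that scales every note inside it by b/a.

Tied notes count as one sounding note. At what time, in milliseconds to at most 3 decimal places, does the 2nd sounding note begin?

note 2 onset = 6/7b = 541.353ms

1. 0.0ms @ 0 + 541.353ms (6/7)
2. 541.353ms @ 6/7 + 541.353ms (6/7)
3. 1082.707ms @ 12/7 + 541.353ms (6/7)
4. 1624.06ms @ 18/7 + 541.353ms (6/7)
5. 2165.414ms @ 24/7 + 541.353ms (6/7)
6. 2706.767ms @ 30/7 + 1082.707ms (12/7)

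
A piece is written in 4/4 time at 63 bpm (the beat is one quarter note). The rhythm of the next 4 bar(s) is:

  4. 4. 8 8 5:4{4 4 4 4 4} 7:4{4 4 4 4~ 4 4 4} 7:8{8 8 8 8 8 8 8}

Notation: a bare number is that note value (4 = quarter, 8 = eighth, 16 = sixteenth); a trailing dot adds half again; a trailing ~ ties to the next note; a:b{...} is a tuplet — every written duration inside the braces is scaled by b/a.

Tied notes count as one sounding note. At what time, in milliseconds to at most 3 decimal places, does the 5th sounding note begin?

1. 0.0ms @ 0 + 1428.571ms (3/2)
2. 1428.571ms @ 3/2 + 1428.571ms (3/2)
3. 2857.143ms @ 3 + 476.19ms (1/2)
4. 3333.333ms @ 7/2 + 476.19ms (1/2)
5. 3809.524ms @ 4 + 761.905ms (4/5)
6. 4571.429ms @ 24/5 + 761.905ms (4/5)
7. 5333.333ms @ 28/5 + 761.905ms (4/5)
8. 6095.238ms @ 32/5 + 761.905ms (4/5)
9. 6857.143ms @ 36/5 + 761.905ms (4/5)
10. 7619.048ms @ 8 + 544.218ms (4/7)
11. 8163.265ms @ 60/7 + 544.218ms (4/7)
12. 8707.483ms @ 64/7 + 544.218ms (4/7)
13. 9251.701ms @ 68/7 + 1088.435ms (8/7)
14. 10340.136ms @ 76/7 + 544.218ms (4/7)
15. 10884.354ms @ 80/7 + 544.218ms (4/7)
16. 11428.571ms @ 12 + 544.218ms (4/7)
17. 11972.789ms @ 88/7 + 544.218ms (4/7)
18. 12517.007ms @ 92/7 + 544.218ms (4/7)
19. 13061.224ms @ 96/7 + 544.218ms (4/7)
20. 13605.442ms @ 100/7 + 544.218ms (4/7)
21. 14149.66ms @ 104/7 + 544.218ms (4/7)
22. 14693.878ms @ 108/7 + 544.218ms (4/7)

note 5 onset = 4b = 3809.524ms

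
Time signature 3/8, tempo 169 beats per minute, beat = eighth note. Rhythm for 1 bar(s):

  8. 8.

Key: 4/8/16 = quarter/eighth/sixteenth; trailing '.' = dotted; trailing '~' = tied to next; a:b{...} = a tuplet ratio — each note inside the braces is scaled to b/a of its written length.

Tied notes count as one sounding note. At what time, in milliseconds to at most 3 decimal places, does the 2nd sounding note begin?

note 2 onset = 3/2b = 532.544ms

1. 0.0ms @ 0 + 532.544ms (3/2)
2. 532.544ms @ 3/2 + 532.544ms (3/2)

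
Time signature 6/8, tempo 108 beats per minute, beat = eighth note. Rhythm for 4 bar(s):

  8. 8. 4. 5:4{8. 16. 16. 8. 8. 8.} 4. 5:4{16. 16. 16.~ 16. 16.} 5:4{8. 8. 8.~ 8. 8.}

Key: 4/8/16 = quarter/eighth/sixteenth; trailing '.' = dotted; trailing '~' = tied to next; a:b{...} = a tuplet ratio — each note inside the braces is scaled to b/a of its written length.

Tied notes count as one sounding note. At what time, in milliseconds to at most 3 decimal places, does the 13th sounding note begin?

note 13 onset = 81/5b = 9000.0ms

1. 0.0ms @ 0 + 833.333ms (3/2)
2. 833.333ms @ 3/2 + 833.333ms (3/2)
3. 1666.667ms @ 3 + 1666.667ms (3)
4. 3333.333ms @ 6 + 666.667ms (6/5)
5. 4000.0ms @ 36/5 + 333.333ms (3/5)
6. 4333.333ms @ 39/5 + 333.333ms (3/5)
7. 4666.667ms @ 42/5 + 666.667ms (6/5)
8. 5333.333ms @ 48/5 + 666.667ms (6/5)
9. 6000.0ms @ 54/5 + 666.667ms (6/5)
10. 6666.667ms @ 12 + 1666.667ms (3)
11. 8333.333ms @ 15 + 333.333ms (3/5)
12. 8666.667ms @ 78/5 + 333.333ms (3/5)
13. 9000.0ms @ 81/5 + 666.667ms (6/5)
14. 9666.667ms @ 87/5 + 333.333ms (3/5)
15. 10000.0ms @ 18 + 666.667ms (6/5)
16. 10666.667ms @ 96/5 + 666.667ms (6/5)
17. 11333.333ms @ 102/5 + 1333.333ms (12/5)
18. 12666.667ms @ 114/5 + 666.667ms (6/5)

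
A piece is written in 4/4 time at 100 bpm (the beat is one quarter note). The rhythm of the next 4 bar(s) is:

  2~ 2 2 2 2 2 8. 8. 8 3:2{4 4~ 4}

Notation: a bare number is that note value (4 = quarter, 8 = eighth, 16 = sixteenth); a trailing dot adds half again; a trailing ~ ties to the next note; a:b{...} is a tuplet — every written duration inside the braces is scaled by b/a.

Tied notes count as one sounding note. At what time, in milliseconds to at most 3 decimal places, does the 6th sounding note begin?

note 6 onset = 12b = 7200.0ms

1. 0.0ms @ 0 + 2400.0ms (4)
2. 2400.0ms @ 4 + 1200.0ms (2)
3. 3600.0ms @ 6 + 1200.0ms (2)
4. 4800.0ms @ 8 + 1200.0ms (2)
5. 6000.0ms @ 10 + 1200.0ms (2)
6. 7200.0ms @ 12 + 450.0ms (3/4)
7. 7650.0ms @ 51/4 + 450.0ms (3/4)
8. 8100.0ms @ 27/2 + 300.0ms (1/2)
9. 8400.0ms @ 14 + 400.0ms (2/3)
10. 8800.0ms @ 44/3 + 800.0ms (4/3)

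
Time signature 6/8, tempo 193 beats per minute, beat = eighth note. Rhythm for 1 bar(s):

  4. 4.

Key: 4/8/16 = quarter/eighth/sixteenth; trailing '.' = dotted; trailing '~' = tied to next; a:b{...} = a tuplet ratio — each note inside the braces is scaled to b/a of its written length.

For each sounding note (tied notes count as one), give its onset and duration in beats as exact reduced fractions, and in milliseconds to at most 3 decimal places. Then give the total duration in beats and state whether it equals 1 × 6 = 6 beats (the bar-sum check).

1) 0.0ms=0b +932.642ms=3b
2) 932.642ms=3b +932.642ms=3b
Σ=6b of 6 (193bpm 6/8) — PASS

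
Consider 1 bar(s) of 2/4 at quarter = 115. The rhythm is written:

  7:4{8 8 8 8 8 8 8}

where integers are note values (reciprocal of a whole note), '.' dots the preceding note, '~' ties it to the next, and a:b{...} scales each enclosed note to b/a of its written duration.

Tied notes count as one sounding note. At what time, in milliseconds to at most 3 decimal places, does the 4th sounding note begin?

1. 0.0ms @ 0 + 149.068ms (2/7)
2. 149.068ms @ 2/7 + 149.068ms (2/7)
3. 298.137ms @ 4/7 + 149.068ms (2/7)
4. 447.205ms @ 6/7 + 149.068ms (2/7)
5. 596.273ms @ 8/7 + 149.068ms (2/7)
6. 745.342ms @ 10/7 + 149.068ms (2/7)
7. 894.41ms @ 12/7 + 149.068ms (2/7)

note 4 onset = 6/7b = 447.205ms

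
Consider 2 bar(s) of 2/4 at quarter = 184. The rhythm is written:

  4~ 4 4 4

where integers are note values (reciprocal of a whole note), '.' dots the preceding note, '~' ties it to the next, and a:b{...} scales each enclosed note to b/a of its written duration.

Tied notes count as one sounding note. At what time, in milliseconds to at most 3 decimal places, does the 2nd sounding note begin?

1. 0.0ms @ 0 + 652.174ms (2)
2. 652.174ms @ 2 + 326.087ms (1)
3. 978.261ms @ 3 + 326.087ms (1)

note 2 onset = 2b = 652.174ms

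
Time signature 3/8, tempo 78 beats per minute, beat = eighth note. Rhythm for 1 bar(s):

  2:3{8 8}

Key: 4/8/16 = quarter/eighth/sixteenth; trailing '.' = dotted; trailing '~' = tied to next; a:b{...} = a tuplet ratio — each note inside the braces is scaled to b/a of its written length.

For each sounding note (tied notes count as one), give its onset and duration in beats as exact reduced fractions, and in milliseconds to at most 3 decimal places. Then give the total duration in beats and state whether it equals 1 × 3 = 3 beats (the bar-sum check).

1) 0.0ms=0b +1153.846ms=3/2b
2) 1153.846ms=3/2b +1153.846ms=3/2b
Σ=3b of 3 (78bpm 3/8) — PASS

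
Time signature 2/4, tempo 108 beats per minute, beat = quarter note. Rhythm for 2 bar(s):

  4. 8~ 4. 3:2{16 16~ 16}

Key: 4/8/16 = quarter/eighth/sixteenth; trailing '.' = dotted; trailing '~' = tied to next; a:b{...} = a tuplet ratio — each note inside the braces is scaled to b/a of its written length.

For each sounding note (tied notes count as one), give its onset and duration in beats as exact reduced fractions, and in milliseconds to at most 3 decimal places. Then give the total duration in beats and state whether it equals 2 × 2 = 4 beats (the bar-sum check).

1) 0.0ms=0b +833.333ms=3/2b
2) 833.333ms=3/2b +1111.111ms=2b
3) 1944.444ms=7/2b +92.593ms=1/6b
4) 2037.037ms=11/3b +185.185ms=1/3b
Σ=4b of 4 (108bpm 2/4) — PASS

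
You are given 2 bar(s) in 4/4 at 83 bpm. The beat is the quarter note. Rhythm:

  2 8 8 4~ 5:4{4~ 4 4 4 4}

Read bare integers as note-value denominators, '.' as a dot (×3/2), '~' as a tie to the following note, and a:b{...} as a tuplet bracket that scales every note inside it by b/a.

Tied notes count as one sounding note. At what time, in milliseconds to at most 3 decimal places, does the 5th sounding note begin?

note 5 onset = 28/5b = 4048.193ms

1. 0.0ms @ 0 + 1445.783ms (2)
2. 1445.783ms @ 2 + 361.446ms (1/2)
3. 1807.229ms @ 5/2 + 361.446ms (1/2)
4. 2168.675ms @ 3 + 1879.518ms (13/5)
5. 4048.193ms @ 28/5 + 578.313ms (4/5)
6. 4626.506ms @ 32/5 + 578.313ms (4/5)
7. 5204.819ms @ 36/5 + 578.313ms (4/5)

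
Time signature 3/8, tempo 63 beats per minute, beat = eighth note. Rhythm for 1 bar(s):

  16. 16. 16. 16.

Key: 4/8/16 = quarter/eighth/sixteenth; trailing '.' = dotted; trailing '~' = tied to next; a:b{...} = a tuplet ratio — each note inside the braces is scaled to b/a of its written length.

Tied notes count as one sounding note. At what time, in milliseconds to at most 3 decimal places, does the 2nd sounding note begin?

note 2 onset = 3/4b = 714.286ms

1. 0.0ms @ 0 + 714.286ms (3/4)
2. 714.286ms @ 3/4 + 714.286ms (3/4)
3. 1428.571ms @ 3/2 + 714.286ms (3/4)
4. 2142.857ms @ 9/4 + 714.286ms (3/4)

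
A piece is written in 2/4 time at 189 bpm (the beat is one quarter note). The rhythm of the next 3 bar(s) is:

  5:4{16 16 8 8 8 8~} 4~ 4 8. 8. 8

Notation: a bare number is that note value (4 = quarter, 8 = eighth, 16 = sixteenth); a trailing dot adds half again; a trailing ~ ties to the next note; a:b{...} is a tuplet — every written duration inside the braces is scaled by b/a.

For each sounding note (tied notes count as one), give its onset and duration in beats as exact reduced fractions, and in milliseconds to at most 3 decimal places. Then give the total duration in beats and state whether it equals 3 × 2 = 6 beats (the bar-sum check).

1) 0.0ms=0b +63.492ms=1/5b
2) 63.492ms=1/5b +63.492ms=1/5b
3) 126.984ms=2/5b +126.984ms=2/5b
4) 253.968ms=4/5b +126.984ms=2/5b
5) 380.952ms=6/5b +126.984ms=2/5b
6) 507.937ms=8/5b +761.905ms=12/5b
7) 1269.841ms=4b +238.095ms=3/4b
8) 1507.937ms=19/4b +238.095ms=3/4b
9) 1746.032ms=11/2b +158.73ms=1/2b
Σ=6b of 6 (189bpm 2/4) — PASS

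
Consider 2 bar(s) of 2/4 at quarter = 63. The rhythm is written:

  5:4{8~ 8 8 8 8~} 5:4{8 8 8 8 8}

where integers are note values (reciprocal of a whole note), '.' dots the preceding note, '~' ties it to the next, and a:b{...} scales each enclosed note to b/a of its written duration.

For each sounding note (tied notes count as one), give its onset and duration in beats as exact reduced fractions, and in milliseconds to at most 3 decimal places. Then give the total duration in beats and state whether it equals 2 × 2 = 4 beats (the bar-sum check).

1) 0.0ms=0b +761.905ms=4/5b
2) 761.905ms=4/5b +380.952ms=2/5b
3) 1142.857ms=6/5b +380.952ms=2/5b
4) 1523.81ms=8/5b +761.905ms=4/5b
5) 2285.714ms=12/5b +380.952ms=2/5b
6) 2666.667ms=14/5b +380.952ms=2/5b
7) 3047.619ms=16/5b +380.952ms=2/5b
8) 3428.571ms=18/5b +380.952ms=2/5b
Σ=4b of 4 (63bpm 2/4) — PASS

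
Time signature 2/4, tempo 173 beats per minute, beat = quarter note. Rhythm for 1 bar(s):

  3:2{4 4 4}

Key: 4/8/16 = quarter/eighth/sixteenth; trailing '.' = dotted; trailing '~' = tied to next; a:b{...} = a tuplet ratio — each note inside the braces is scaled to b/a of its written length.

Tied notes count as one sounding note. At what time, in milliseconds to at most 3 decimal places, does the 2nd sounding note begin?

1. 0.0ms @ 0 + 231.214ms (2/3)
2. 231.214ms @ 2/3 + 231.214ms (2/3)
3. 462.428ms @ 4/3 + 231.214ms (2/3)

note 2 onset = 2/3b = 231.214ms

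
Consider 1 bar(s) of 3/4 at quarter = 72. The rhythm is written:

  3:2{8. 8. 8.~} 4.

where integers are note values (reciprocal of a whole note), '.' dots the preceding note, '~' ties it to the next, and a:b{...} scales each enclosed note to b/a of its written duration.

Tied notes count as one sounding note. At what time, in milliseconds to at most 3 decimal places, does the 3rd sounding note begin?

1. 0.0ms @ 0 + 416.667ms (1/2)
2. 416.667ms @ 1/2 + 416.667ms (1/2)
3. 833.333ms @ 1 + 1666.667ms (2)

note 3 onset = 1b = 833.333ms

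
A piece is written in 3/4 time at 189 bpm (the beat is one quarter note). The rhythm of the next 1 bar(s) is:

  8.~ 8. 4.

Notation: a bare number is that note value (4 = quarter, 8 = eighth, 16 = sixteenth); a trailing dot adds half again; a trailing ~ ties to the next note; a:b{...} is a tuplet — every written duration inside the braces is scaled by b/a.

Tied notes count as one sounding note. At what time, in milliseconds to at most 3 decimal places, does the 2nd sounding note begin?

note 2 onset = 3/2b = 476.19ms

1. 0.0ms @ 0 + 476.19ms (3/2)
2. 476.19ms @ 3/2 + 476.19ms (3/2)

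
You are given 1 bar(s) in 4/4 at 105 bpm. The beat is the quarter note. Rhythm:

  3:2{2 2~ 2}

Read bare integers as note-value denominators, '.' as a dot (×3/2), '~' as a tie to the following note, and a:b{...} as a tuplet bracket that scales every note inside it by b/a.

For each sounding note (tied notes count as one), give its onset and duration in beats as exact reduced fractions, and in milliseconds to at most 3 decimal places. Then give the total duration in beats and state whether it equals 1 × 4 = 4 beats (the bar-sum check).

1) 0.0ms=0b +761.905ms=4/3b
2) 761.905ms=4/3b +1523.81ms=8/3b
Σ=4b of 4 (105bpm 4/4) — PASS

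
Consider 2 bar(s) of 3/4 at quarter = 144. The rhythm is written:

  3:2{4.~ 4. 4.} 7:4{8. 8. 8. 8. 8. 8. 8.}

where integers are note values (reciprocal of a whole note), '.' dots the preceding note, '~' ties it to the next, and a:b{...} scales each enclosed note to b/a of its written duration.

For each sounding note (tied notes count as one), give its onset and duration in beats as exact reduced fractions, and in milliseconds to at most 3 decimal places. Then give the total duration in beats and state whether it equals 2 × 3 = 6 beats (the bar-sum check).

1) 0.0ms=0b +833.333ms=2b
2) 833.333ms=2b +416.667ms=1b
3) 1250.0ms=3b +178.571ms=3/7b
4) 1428.571ms=24/7b +178.571ms=3/7b
5) 1607.143ms=27/7b +178.571ms=3/7b
6) 1785.714ms=30/7b +178.571ms=3/7b
7) 1964.286ms=33/7b +178.571ms=3/7b
8) 2142.857ms=36/7b +178.571ms=3/7b
9) 2321.429ms=39/7b +178.571ms=3/7b
Σ=6b of 6 (144bpm 3/4) — PASS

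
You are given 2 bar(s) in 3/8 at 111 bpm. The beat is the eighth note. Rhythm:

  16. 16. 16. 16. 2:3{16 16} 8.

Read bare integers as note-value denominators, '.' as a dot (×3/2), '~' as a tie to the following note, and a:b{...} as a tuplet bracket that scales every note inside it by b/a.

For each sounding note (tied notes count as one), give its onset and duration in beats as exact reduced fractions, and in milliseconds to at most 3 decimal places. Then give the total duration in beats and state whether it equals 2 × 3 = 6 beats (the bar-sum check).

1) 0.0ms=0b +405.405ms=3/4b
2) 405.405ms=3/4b +405.405ms=3/4b
3) 810.811ms=3/2b +405.405ms=3/4b
4) 1216.216ms=9/4b +405.405ms=3/4b
5) 1621.622ms=3b +405.405ms=3/4b
6) 2027.027ms=15/4b +405.405ms=3/4b
7) 2432.432ms=9/2b +810.811ms=3/2b
Σ=6b of 6 (111bpm 3/8) — PASS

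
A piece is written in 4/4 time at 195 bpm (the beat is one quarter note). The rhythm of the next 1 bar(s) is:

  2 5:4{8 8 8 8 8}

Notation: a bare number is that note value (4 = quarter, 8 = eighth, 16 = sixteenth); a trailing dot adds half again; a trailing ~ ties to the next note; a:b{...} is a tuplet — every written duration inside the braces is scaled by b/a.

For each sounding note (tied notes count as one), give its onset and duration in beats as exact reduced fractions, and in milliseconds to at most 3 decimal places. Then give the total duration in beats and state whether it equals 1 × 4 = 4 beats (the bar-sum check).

1) 0.0ms=0b +615.385ms=2b
2) 615.385ms=2b +123.077ms=2/5b
3) 738.462ms=12/5b +123.077ms=2/5b
4) 861.538ms=14/5b +123.077ms=2/5b
5) 984.615ms=16/5b +123.077ms=2/5b
6) 1107.692ms=18/5b +123.077ms=2/5b
Σ=4b of 4 (195bpm 4/4) — PASS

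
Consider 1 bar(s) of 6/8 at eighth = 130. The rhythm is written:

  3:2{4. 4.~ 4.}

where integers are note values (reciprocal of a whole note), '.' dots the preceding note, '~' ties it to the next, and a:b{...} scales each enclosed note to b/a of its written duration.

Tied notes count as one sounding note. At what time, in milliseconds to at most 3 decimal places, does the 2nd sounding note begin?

note 2 onset = 2b = 923.077ms

1. 0.0ms @ 0 + 923.077ms (2)
2. 923.077ms @ 2 + 1846.154ms (4)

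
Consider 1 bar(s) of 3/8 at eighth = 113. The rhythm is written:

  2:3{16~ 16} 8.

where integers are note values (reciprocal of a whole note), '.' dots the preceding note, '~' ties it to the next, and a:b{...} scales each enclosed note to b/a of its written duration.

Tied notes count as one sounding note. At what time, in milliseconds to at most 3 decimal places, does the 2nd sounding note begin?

note 2 onset = 3/2b = 796.46ms

1. 0.0ms @ 0 + 796.46ms (3/2)
2. 796.46ms @ 3/2 + 796.46ms (3/2)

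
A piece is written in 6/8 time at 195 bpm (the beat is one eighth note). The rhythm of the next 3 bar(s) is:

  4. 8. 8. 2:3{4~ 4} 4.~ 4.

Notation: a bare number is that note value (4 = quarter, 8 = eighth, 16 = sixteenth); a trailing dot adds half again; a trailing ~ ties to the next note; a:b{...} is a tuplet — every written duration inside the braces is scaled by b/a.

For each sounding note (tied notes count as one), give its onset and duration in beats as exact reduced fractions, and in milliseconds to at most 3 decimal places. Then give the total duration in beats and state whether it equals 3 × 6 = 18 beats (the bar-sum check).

1) 0.0ms=0b +923.077ms=3b
2) 923.077ms=3b +461.538ms=3/2b
3) 1384.615ms=9/2b +461.538ms=3/2b
4) 1846.154ms=6b +1846.154ms=6b
5) 3692.308ms=12b +1846.154ms=6b
Σ=18b of 18 (195bpm 6/8) — PASS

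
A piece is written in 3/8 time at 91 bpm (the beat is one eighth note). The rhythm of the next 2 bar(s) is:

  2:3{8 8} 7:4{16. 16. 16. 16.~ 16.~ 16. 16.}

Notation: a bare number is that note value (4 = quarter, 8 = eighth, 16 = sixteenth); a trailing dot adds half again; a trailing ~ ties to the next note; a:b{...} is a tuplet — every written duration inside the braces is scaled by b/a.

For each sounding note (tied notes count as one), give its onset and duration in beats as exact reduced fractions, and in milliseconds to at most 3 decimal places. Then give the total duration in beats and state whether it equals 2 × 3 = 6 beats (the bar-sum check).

1) 0.0ms=0b +989.011ms=3/2b
2) 989.011ms=3/2b +989.011ms=3/2b
3) 1978.022ms=3b +282.575ms=3/7b
4) 2260.597ms=24/7b +282.575ms=3/7b
5) 2543.171ms=27/7b +282.575ms=3/7b
6) 2825.746ms=30/7b +847.724ms=9/7b
7) 3673.469ms=39/7b +282.575ms=3/7b
Σ=6b of 6 (91bpm 3/8) — PASS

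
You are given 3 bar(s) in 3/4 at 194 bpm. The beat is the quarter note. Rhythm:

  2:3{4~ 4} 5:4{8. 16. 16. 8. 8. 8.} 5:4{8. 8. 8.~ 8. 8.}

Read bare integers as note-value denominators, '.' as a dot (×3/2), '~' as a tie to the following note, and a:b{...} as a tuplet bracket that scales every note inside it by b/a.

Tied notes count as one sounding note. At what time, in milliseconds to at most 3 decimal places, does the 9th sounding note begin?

1. 0.0ms @ 0 + 927.835ms (3)
2. 927.835ms @ 3 + 185.567ms (3/5)
3. 1113.402ms @ 18/5 + 92.784ms (3/10)
4. 1206.186ms @ 39/10 + 92.784ms (3/10)
5. 1298.969ms @ 21/5 + 185.567ms (3/5)
6. 1484.536ms @ 24/5 + 185.567ms (3/5)
7. 1670.103ms @ 27/5 + 185.567ms (3/5)
8. 1855.67ms @ 6 + 185.567ms (3/5)
9. 2041.237ms @ 33/5 + 185.567ms (3/5)
10. 2226.804ms @ 36/5 + 371.134ms (6/5)
11. 2597.938ms @ 42/5 + 185.567ms (3/5)

note 9 onset = 33/5b = 2041.237ms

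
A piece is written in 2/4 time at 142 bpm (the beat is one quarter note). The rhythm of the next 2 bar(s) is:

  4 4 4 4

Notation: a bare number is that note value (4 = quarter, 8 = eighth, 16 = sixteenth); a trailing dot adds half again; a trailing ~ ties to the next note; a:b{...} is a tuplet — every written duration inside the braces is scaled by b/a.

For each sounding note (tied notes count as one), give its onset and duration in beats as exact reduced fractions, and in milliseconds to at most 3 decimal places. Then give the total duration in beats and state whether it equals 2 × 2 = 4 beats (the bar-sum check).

1) 0.0ms=0b +422.535ms=1b
2) 422.535ms=1b +422.535ms=1b
3) 845.07ms=2b +422.535ms=1b
4) 1267.606ms=3b +422.535ms=1b
Σ=4b of 4 (142bpm 2/4) — PASS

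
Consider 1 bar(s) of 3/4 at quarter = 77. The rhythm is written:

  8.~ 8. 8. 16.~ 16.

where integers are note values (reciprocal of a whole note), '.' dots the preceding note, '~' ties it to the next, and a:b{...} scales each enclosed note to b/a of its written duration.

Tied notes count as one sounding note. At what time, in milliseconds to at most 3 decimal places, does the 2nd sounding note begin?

note 2 onset = 3/2b = 1168.831ms

1. 0.0ms @ 0 + 1168.831ms (3/2)
2. 1168.831ms @ 3/2 + 584.416ms (3/4)
3. 1753.247ms @ 9/4 + 584.416ms (3/4)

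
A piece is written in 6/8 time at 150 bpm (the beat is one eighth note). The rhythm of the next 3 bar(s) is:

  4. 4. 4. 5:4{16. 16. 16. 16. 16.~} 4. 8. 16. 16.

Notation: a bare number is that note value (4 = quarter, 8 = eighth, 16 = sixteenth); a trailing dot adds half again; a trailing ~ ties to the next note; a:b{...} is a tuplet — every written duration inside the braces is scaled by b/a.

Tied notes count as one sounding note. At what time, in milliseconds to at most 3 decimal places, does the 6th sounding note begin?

note 6 onset = 51/5b = 4080.0ms

1. 0.0ms @ 0 + 1200.0ms (3)
2. 1200.0ms @ 3 + 1200.0ms (3)
3. 2400.0ms @ 6 + 1200.0ms (3)
4. 3600.0ms @ 9 + 240.0ms (3/5)
5. 3840.0ms @ 48/5 + 240.0ms (3/5)
6. 4080.0ms @ 51/5 + 240.0ms (3/5)
7. 4320.0ms @ 54/5 + 240.0ms (3/5)
8. 4560.0ms @ 57/5 + 1440.0ms (18/5)
9. 6000.0ms @ 15 + 600.0ms (3/2)
10. 6600.0ms @ 33/2 + 300.0ms (3/4)
11. 6900.0ms @ 69/4 + 300.0ms (3/4)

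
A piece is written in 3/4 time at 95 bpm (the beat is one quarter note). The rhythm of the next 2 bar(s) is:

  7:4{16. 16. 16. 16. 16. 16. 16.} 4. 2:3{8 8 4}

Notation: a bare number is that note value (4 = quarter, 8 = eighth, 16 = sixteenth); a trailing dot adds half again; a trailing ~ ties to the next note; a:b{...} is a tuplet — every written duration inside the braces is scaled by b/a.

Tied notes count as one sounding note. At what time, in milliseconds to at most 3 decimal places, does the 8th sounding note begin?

note 8 onset = 3/2b = 947.368ms

1. 0.0ms @ 0 + 135.338ms (3/14)
2. 135.338ms @ 3/14 + 135.338ms (3/14)
3. 270.677ms @ 3/7 + 135.338ms (3/14)
4. 406.015ms @ 9/14 + 135.338ms (3/14)
5. 541.353ms @ 6/7 + 135.338ms (3/14)
6. 676.692ms @ 15/14 + 135.338ms (3/14)
7. 812.03ms @ 9/7 + 135.338ms (3/14)
8. 947.368ms @ 3/2 + 947.368ms (3/2)
9. 1894.737ms @ 3 + 473.684ms (3/4)
10. 2368.421ms @ 15/4 + 473.684ms (3/4)
11. 2842.105ms @ 9/2 + 947.368ms (3/2)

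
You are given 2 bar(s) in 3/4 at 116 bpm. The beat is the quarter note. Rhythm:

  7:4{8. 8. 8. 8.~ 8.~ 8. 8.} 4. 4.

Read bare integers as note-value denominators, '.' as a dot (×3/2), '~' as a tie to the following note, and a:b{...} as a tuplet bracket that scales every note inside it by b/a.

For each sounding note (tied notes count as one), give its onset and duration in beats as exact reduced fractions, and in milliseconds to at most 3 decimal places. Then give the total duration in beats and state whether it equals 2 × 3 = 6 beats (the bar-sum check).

1) 0.0ms=0b +221.675ms=3/7b
2) 221.675ms=3/7b +221.675ms=3/7b
3) 443.35ms=6/7b +221.675ms=3/7b
4) 665.025ms=9/7b +665.025ms=9/7b
5) 1330.049ms=18/7b +221.675ms=3/7b
6) 1551.724ms=3b +775.862ms=3/2b
7) 2327.586ms=9/2b +775.862ms=3/2b
Σ=6b of 6 (116bpm 3/4) — PASS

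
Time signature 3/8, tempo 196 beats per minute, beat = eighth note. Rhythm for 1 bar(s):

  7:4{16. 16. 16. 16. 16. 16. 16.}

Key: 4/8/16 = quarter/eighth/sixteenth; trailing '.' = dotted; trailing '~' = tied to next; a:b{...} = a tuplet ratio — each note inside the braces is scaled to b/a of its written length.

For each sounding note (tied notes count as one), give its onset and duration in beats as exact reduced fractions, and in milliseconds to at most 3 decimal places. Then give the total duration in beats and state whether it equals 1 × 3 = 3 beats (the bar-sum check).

1) 0.0ms=0b +131.195ms=3/7b
2) 131.195ms=3/7b +131.195ms=3/7b
3) 262.391ms=6/7b +131.195ms=3/7b
4) 393.586ms=9/7b +131.195ms=3/7b
5) 524.781ms=12/7b +131.195ms=3/7b
6) 655.977ms=15/7b +131.195ms=3/7b
7) 787.172ms=18/7b +131.195ms=3/7b
Σ=3b of 3 (196bpm 3/8) — PASS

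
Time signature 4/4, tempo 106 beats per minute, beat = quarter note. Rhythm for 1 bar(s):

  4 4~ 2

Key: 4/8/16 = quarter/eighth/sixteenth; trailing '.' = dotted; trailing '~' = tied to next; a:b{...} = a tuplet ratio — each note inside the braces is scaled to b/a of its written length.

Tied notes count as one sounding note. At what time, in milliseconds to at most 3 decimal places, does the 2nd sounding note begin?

note 2 onset = 1b = 566.038ms

1. 0.0ms @ 0 + 566.038ms (1)
2. 566.038ms @ 1 + 1698.113ms (3)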